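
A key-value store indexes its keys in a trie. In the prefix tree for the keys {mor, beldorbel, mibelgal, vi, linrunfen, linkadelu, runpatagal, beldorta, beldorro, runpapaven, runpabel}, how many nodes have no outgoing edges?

A leaf is a node with no children — equivalently, the end of a word that is not a proper prefix of any other stored word.
Those words: "beldorbel", "beldorro", "beldorta", "linkadelu", "linrunfen", "mibelgal", "mor", "runpabel", "runpapaven", "runpatagal", "vi"
Leaf count: 11

11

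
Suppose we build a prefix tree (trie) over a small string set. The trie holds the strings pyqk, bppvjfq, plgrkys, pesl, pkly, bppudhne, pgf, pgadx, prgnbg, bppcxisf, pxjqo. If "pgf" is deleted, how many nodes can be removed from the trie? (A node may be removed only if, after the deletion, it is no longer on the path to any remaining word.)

Walk "pgf" from the leaf back toward the root, removing each node that no remaining word uses.
The suffix "f" (1 node) is used only by "pgf"; the node for "pg" still has the child "a", so pruning stops there.
Nodes removed: 1

1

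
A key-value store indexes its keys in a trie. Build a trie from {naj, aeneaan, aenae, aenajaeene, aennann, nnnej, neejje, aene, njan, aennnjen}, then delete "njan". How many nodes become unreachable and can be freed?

3

After clearing the end-marker at "njan", prune upward until reaching a node still needed by another word.
The suffix "jan" (3 nodes) is used only by "njan"; the node for "n" still has the child "a", so pruning stops there.
Nodes removed: 3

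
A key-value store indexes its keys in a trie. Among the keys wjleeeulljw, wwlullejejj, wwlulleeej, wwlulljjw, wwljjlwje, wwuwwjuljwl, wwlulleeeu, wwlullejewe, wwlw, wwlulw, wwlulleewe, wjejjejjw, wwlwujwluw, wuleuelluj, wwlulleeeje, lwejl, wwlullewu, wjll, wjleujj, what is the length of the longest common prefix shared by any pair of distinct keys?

10

The deepest shared node is where two words last agree before diverging.
e.g. "wwlulleeej" and "wwlulleeeje" share the prefix "wwlulleeej" of length 10; no pair shares a longer one.
Longest shared-prefix length: 10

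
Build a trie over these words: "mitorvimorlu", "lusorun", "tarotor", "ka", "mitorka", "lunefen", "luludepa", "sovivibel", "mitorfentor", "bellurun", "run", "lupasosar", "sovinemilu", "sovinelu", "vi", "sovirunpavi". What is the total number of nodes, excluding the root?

For each word, the new-node count is its length minus the longest prefix already in the trie:
  "mitorvimorlu" → 12 new (m, i, t, o, r, v, i, m, o, r, l, u)
  "lusorun" → 7 new (l, u, s, o, r, u, n)
  "tarotor" → 7 new (t, a, r, o, t, o, r)
  "ka" → 2 new (k, a)
  "mitorka" → prefix "mitor" already present; 2 new (k, a)
  "lunefen" → prefix "lu" already present; 5 new (n, e, f, e, n)
  "luludepa" → prefix "lu" already present; 6 new (l, u, d, e, p, a)
  "sovivibel" → 9 new (s, o, v, i, v, i, b, e, l)
  "mitorfentor" → prefix "mitor" already present; 6 new (f, e, n, t, o, r)
  "bellurun" → 8 new (b, e, l, l, u, r, u, n)
  "run" → 3 new (r, u, n)
  "lupasosar" → prefix "lu" already present; 7 new (p, a, s, o, s, a, r)
  "sovinemilu" → prefix "sovi" already present; 6 new (n, e, m, i, l, u)
  "sovinelu" → prefix "sovine" already present; 2 new (l, u)
  "vi" → 2 new (v, i)
  "sovirunpavi" → prefix "sovi" already present; 7 new (r, u, n, p, a, v, i)
Total nodes = 12 + 7 + 7 + 2 + 2 + 5 + 6 + 9 + 6 + 8 + 3 + 7 + 6 + 2 + 2 + 7 = 91

91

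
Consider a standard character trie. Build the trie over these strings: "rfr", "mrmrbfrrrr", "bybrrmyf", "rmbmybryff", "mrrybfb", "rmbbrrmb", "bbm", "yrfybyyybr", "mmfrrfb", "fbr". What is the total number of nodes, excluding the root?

61

Count nodes per top-level branch (shared prefixes stored once):
  'b'-branch (bbm, bybrrmyf): 10 nodes
  'f'-branch (fbr): 3 nodes
  'm'-branch (mmfrrfb, mrmrbfrrrr, mrrybfb): 21 nodes
  'r'-branch (rfr, rmbbrrmb, rmbmybryff): 17 nodes
  'y'-branch (yrfybyyybr): 10 nodes
Sum: 61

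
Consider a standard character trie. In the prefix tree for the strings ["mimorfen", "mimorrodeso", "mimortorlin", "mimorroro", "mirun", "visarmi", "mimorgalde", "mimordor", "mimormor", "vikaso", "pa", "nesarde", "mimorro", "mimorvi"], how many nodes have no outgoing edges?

13

Leaves are exactly the stored words that no other stored word extends.
Those words: "mimordor", "mimorfen", "mimorgalde", "mimormor", "mimorrodeso", "mimorroro", "mimortorlin", "mimorvi", "mirun", "nesarde", "pa", "vikaso", "visarmi"
Leaf count: 13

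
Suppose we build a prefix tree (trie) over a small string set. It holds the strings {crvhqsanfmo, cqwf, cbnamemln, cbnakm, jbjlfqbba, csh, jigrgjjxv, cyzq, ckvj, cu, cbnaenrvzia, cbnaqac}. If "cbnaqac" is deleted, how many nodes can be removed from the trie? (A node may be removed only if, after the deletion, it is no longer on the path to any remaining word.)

3

A node on "cbnaqac"'s path can go only if nothing else ends at it or branches off below it.
The suffix "qac" (3 nodes) is used only by "cbnaqac"; the node for "cbna" still has the child "m", so pruning stops there.
Nodes removed: 3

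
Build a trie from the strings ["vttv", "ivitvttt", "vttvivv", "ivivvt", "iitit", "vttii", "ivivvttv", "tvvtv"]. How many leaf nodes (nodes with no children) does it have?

6

A leaf is a node with no children — equivalently, the end of a word that is not a proper prefix of any other stored word.
Those words: "iitit", "ivitvttt", "ivivvttv", "tvvtv", "vttii", "vttvivv"
Leaf count: 6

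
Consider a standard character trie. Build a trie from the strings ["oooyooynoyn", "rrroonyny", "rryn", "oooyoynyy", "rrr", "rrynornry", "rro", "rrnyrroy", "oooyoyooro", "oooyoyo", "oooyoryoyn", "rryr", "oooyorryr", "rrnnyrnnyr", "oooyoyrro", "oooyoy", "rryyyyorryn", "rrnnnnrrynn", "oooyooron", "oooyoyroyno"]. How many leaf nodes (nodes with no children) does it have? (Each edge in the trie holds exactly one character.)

A leaf is a node with no children — equivalently, the end of a word that is not a proper prefix of any other stored word.
Those words: "oooyooron", "oooyooynoyn", "oooyorryr", "oooyoryoyn", "oooyoynyy", "oooyoyooro", "oooyoyroyno", "oooyoyrro", "rrnnnnrrynn", "rrnnyrnnyr", "rrnyrroy", "rro", "rrroonyny", "rrynornry", "rryr", "rryyyyorryn"
Leaf count: 16

16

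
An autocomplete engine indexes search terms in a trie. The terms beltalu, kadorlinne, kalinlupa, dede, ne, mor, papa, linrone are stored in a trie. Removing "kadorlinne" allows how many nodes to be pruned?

8

A node on "kadorlinne"'s path can go only if nothing else ends at it or branches off below it.
The suffix "dorlinne" (8 nodes) is used only by "kadorlinne"; the node for "ka" still has the child "l", so pruning stops there.
Nodes removed: 8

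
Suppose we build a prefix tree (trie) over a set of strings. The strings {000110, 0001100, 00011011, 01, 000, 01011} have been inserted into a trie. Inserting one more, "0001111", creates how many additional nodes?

2

The longest prefix of "0001111" already in the trie is "00011" (length 5).
So 7 − 5 = 2 new nodes.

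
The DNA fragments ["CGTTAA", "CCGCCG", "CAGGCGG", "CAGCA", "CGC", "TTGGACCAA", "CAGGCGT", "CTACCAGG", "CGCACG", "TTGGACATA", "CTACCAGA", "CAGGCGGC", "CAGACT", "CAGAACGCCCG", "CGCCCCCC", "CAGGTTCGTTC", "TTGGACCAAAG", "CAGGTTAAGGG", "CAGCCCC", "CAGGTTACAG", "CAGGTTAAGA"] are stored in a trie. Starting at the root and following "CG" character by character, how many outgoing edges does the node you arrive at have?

2

The children of the "CG" node are the distinct next characters among strings starting with "CG".
Characters that immediately follow "CG" among the stored strings: {C, T}.
That node has 2 child edges.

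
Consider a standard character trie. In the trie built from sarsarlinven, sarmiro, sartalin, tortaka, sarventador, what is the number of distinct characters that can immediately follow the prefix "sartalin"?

Walk "sartalin" from the root, arriving at one node.
No stored string extends past "sartalin".
That node has 0 child edges.

0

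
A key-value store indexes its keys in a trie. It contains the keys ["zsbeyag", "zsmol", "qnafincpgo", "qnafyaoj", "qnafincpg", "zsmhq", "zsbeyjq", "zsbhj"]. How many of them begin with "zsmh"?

1

Filter for entries beginning with "zsmh":
Words under "zsmh": zsmhq
Count: 1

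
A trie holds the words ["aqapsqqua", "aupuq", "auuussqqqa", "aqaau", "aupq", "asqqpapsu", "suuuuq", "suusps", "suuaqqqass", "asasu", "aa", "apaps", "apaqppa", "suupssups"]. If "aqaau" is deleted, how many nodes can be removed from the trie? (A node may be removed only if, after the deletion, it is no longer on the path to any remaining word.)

2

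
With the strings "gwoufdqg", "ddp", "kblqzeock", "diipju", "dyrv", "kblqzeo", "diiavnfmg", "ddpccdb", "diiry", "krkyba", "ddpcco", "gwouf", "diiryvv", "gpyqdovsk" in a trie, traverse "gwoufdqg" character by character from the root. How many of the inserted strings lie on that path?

2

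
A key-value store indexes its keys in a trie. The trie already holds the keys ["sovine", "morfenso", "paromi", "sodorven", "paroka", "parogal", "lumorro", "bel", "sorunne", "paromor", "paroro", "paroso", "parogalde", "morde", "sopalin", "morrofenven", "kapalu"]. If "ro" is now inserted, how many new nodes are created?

No existing word starts with "r", so every character of "ro" needs a new node.
2 − 0 = 2 new nodes.

2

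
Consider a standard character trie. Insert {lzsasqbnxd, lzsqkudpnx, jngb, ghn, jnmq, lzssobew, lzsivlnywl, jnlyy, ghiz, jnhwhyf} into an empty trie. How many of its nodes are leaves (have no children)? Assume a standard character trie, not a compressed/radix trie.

Leaves are exactly the stored words that no other stored word extends.
Those words: "ghiz", "ghn", "jngb", "jnhwhyf", "jnlyy", "jnmq", "lzsasqbnxd", "lzsivlnywl", "lzsqkudpnx", "lzssobew"
Leaf count: 10

10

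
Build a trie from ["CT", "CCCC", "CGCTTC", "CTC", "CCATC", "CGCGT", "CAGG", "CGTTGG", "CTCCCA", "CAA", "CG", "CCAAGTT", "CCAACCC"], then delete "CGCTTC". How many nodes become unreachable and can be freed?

3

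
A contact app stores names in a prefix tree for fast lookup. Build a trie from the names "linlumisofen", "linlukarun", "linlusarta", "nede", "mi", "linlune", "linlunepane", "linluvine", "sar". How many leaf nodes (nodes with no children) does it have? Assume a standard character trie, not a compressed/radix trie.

8

A leaf is a node with no children — equivalently, the end of a word that is not a proper prefix of any other stored word.
Those words: "linlukarun", "linlumisofen", "linlunepane", "linlusarta", "linluvine", "mi", "nede", "sar"
Leaf count: 8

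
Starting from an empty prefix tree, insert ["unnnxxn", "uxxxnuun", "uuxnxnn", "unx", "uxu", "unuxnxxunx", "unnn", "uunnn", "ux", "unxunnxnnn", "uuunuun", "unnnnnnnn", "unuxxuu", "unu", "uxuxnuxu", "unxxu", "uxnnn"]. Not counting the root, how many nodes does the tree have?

Trace insertions, counting only characters that open a new branch:
  "unnnxxn" → 7 new (u, n, n, n, x, x, n)
  "uxxxnuun" → prefix "u" already present; 7 new (x, x, x, n, u, u, n)
  "uuxnxnn" → prefix "u" already present; 6 new (u, x, n, x, n, n)
  "unx" → prefix "un" already present; 1 new (x)
  "uxu" → prefix "ux" already present; 1 new (u)
  "unuxnxxunx" → prefix "un" already present; 8 new (u, x, n, x, x, u, n, x)
  "unnn" → prefix "unnn" already present; 0 new (none)
  "uunnn" → prefix "uu" already present; 3 new (n, n, n)
  "ux" → prefix "ux" already present; 0 new (none)
  "unxunnxnnn" → prefix "unx" already present; 7 new (u, n, n, x, n, n, n)
  "uuunuun" → prefix "uu" already present; 5 new (u, n, u, u, n)
  "unnnnnnnn" → prefix "unnn" already present; 5 new (n, n, n, n, n)
  "unuxxuu" → prefix "unux" already present; 3 new (x, u, u)
  "unu" → prefix "unu" already present; 0 new (none)
  "uxuxnuxu" → prefix "uxu" already present; 5 new (x, n, u, x, u)
  "unxxu" → prefix "unx" already present; 2 new (x, u)
  "uxnnn" → prefix "ux" already present; 3 new (n, n, n)
Total nodes = 7 + 7 + 6 + 1 + 1 + 8 + 0 + 3 + 0 + 7 + 5 + 5 + 3 + 0 + 5 + 2 + 3 = 63

63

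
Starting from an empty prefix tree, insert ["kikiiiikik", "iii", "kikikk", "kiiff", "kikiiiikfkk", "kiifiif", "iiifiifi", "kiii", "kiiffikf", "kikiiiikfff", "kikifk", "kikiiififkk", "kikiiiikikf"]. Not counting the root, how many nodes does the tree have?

Count nodes per top-level branch (shared prefixes stored once):
  'i'-branch (iii, iiifiifi): 8 nodes
  'k'-branch (kiiff, kiiffikf, kiifiif, kiii, kikifk, kikiiififkk, kikiiiikfff, kikiiiikfkk, kikiiiikik, kikiiiikikf, kikikk): 35 nodes
Sum: 43

43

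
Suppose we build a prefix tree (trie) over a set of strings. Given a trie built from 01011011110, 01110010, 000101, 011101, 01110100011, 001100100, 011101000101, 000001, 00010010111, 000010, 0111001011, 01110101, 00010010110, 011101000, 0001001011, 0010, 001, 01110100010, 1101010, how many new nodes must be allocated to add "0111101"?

"0111" is already a path in the trie; the remaining "101" must be added.
Each of the 3 remaining characters creates one node.

3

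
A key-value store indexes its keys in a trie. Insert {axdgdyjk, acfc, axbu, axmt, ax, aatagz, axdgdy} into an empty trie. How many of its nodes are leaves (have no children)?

Leaves are exactly the stored words that no other stored word extends.
Those words: "aatagz", "acfc", "axbu", "axdgdyjk", "axmt"
Leaf count: 5

5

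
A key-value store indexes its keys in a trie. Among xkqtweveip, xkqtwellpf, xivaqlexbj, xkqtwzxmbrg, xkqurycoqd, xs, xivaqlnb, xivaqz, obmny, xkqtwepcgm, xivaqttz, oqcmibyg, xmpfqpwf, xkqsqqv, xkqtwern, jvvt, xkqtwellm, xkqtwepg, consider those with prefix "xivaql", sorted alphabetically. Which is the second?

DFS of the "xivaql" subtree visits, in order: "xivaqlexbj", "xivaqlnb"
Position 2: xivaqlnb

xivaqlnb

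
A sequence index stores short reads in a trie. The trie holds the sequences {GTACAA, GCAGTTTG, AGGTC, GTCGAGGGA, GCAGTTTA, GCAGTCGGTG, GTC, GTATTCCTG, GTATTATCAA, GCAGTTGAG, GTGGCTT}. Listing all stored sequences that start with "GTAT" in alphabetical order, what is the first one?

GTATTATCAA

Filter for "GTAT…" and sort: "GTATTATCAA", "GTATTCCTG"
The 1st is GTATTATCAA.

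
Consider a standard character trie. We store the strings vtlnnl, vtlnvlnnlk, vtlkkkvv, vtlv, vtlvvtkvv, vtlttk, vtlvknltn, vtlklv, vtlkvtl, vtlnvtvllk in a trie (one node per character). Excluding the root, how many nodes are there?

41

Insert word by word; a character creates a node only if that edge doesn't already exist:
  "vtlnnl" → 6 new (v, t, l, n, n, l)
  "vtlnvlnnlk" → prefix "vtln" already present; 6 new (v, l, n, n, l, k)
  "vtlkkkvv" → prefix "vtl" already present; 5 new (k, k, k, v, v)
  "vtlv" → prefix "vtl" already present; 1 new (v)
  "vtlvvtkvv" → prefix "vtlv" already present; 5 new (v, t, k, v, v)
  "vtlttk" → prefix "vtl" already present; 3 new (t, t, k)
  "vtlvknltn" → prefix "vtlv" already present; 5 new (k, n, l, t, n)
  "vtlklv" → prefix "vtlk" already present; 2 new (l, v)
  "vtlkvtl" → prefix "vtlk" already present; 3 new (v, t, l)
  "vtlnvtvllk" → prefix "vtlnv" already present; 5 new (t, v, l, l, k)
Total nodes = 6 + 6 + 5 + 1 + 5 + 3 + 5 + 2 + 3 + 5 = 41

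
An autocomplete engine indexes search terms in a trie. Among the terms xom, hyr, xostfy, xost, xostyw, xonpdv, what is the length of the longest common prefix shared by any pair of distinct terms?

Equivalently: take the maximum, over all pairs, of their longest common prefix length.
e.g. "xost" and "xostfy" share the prefix "xost" of length 4; no pair shares a longer one.
Longest shared-prefix length: 4

4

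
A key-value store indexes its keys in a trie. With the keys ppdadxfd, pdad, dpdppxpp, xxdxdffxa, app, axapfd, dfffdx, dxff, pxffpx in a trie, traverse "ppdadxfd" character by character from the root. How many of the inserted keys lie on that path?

1

Walk "ppdadxfd" from the root; an end-of-word marker is hit whenever a stored word is a prefix of "ppdadxfd".
Prefixes of the query that are stored words: "ppdadxfd"
Count: 1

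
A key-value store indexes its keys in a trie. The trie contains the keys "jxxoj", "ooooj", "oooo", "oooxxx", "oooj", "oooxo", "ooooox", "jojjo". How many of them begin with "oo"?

Traverse to the node for "oo", then collect every word in that subtree.
Words under "oo": oooj, oooo, ooooj, ooooox, oooxo, oooxxx
Count: 6

6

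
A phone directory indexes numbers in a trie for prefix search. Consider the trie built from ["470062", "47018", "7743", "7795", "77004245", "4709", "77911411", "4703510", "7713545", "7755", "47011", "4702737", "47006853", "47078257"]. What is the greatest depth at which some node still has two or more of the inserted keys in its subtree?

5

The deepest shared node is where two words last agree before diverging.
e.g. "470062" and "47006853" share the prefix "47006" of length 5; no pair shares a longer one.
Longest shared-prefix length: 5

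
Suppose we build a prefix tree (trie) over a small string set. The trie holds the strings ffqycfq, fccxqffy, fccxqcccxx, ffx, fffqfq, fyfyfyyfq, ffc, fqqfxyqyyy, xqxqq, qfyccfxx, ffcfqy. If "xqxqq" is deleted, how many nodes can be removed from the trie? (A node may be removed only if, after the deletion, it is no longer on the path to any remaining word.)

5

A node on "xqxqq"'s path can go only if nothing else ends at it or branches off below it.
No other word shares any prefix with "xqxqq", so all 5 of its nodes go.
Nodes removed: 5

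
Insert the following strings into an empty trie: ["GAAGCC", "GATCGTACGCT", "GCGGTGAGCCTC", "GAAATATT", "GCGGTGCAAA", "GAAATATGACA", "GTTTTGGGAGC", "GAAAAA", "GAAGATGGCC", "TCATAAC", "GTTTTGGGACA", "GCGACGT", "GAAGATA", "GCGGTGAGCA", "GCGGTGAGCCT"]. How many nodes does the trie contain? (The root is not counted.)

72

For each word, the new-node count is its length minus the longest prefix already in the trie:
  "GAAGCC" → 6 new (G, A, A, G, C, C)
  "GATCGTACGCT" → prefix "GA" already present; 9 new (T, C, G, T, A, C, G, C, T)
  "GCGGTGAGCCTC" → prefix "G" already present; 11 new (C, G, G, T, G, A, G, C, C, T, C)
  "GAAATATT" → prefix "GAA" already present; 5 new (A, T, A, T, T)
  "GCGGTGCAAA" → prefix "GCGGTG" already present; 4 new (C, A, A, A)
  "GAAATATGACA" → prefix "GAAATAT" already present; 4 new (G, A, C, A)
  "GTTTTGGGAGC" → prefix "G" already present; 10 new (T, T, T, T, G, G, G, A, G, C)
  "GAAAAA" → prefix "GAAA" already present; 2 new (A, A)
  "GAAGATGGCC" → prefix "GAAG" already present; 6 new (A, T, G, G, C, C)
  "TCATAAC" → 7 new (T, C, A, T, A, A, C)
  "GTTTTGGGACA" → prefix "GTTTTGGGA" already present; 2 new (C, A)
  "GCGACGT" → prefix "GCG" already present; 4 new (A, C, G, T)
  "GAAGATA" → prefix "GAAGAT" already present; 1 new (A)
  "GCGGTGAGCA" → prefix "GCGGTGAGC" already present; 1 new (A)
  "GCGGTGAGCCT" → prefix "GCGGTGAGCCT" already present; 0 new (none)
Total nodes = 6 + 9 + 11 + 5 + 4 + 4 + 10 + 2 + 6 + 7 + 2 + 4 + 1 + 1 + 0 = 72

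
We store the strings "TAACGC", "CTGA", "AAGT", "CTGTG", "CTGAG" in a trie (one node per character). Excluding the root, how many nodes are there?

Trace insertions, counting only characters that open a new branch:
  "TAACGC" → 6 new (T, A, A, C, G, C)
  "CTGA" → 4 new (C, T, G, A)
  "AAGT" → 4 new (A, A, G, T)
  "CTGTG" → prefix "CTG" already present; 2 new (T, G)
  "CTGAG" → prefix "CTGA" already present; 1 new (G)
Total nodes = 6 + 4 + 4 + 2 + 1 = 17

17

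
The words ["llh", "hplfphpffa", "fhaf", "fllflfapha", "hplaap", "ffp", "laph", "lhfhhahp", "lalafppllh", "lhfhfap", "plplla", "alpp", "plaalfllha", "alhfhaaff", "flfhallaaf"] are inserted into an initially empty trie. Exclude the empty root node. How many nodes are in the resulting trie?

Insert word by word; a character creates a node only if that edge doesn't already exist:
  "llh" → 3 new (l, l, h)
  "hplfphpffa" → 10 new (h, p, l, f, p, h, p, f, f, a)
  "fhaf" → 4 new (f, h, a, f)
  "fllflfapha" → prefix "f" already present; 9 new (l, l, f, l, f, a, p, h, a)
  "hplaap" → prefix "hpl" already present; 3 new (a, a, p)
  "ffp" → prefix "f" already present; 2 new (f, p)
  "laph" → prefix "l" already present; 3 new (a, p, h)
  "lhfhhahp" → prefix "l" already present; 7 new (h, f, h, h, a, h, p)
  "lalafppllh" → prefix "la" already present; 8 new (l, a, f, p, p, l, l, h)
  "lhfhfap" → prefix "lhfh" already present; 3 new (f, a, p)
  "plplla" → 6 new (p, l, p, l, l, a)
  "alpp" → 4 new (a, l, p, p)
  "plaalfllha" → prefix "pl" already present; 8 new (a, a, l, f, l, l, h, a)
  "alhfhaaff" → prefix "al" already present; 7 new (h, f, h, a, a, f, f)
  "flfhallaaf" → prefix "fl" already present; 8 new (f, h, a, l, l, a, a, f)
Total nodes = 3 + 10 + 4 + 9 + 3 + 2 + 3 + 7 + 8 + 3 + 6 + 4 + 8 + 7 + 8 = 85

85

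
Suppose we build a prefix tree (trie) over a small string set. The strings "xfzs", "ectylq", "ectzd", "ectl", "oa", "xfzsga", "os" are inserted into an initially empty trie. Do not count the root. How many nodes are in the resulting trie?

18

Insert word by word; a character creates a node only if that edge doesn't already exist:
  "xfzs" → 4 new (x, f, z, s)
  "ectylq" → 6 new (e, c, t, y, l, q)
  "ectzd" → prefix "ect" already present; 2 new (z, d)
  "ectl" → prefix "ect" already present; 1 new (l)
  "oa" → 2 new (o, a)
  "xfzsga" → prefix "xfzs" already present; 2 new (g, a)
  "os" → prefix "o" already present; 1 new (s)
Total nodes = 4 + 6 + 2 + 1 + 2 + 2 + 1 = 18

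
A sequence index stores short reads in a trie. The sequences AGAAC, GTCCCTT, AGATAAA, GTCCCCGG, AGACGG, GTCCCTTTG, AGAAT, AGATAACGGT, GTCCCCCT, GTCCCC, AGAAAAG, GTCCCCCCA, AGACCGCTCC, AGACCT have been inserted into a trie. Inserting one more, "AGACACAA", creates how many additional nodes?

"AGAC" is already a path in the trie; the remaining "ACAA" must be added.
Each of the 4 remaining characters creates one node.

4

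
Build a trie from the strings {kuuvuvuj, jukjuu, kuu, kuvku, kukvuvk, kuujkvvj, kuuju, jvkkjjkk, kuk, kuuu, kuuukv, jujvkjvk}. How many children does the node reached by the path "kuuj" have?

2

Walk "kuuj" from the root, arriving at one node.
Characters that immediately follow "kuuj" among the stored strings: {k, u}.
That node has 2 child edges.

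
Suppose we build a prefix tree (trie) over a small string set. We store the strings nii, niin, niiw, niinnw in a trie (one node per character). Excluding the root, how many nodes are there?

Trie structure (* marks end of a word):
(root)
└─ n
   └─ i
      └─ i *
         ├─ n *
         │  └─ n
         │     └─ w *
         └─ w *
Counting every labelled node above: 7.

7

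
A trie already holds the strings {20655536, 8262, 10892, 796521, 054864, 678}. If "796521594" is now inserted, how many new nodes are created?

3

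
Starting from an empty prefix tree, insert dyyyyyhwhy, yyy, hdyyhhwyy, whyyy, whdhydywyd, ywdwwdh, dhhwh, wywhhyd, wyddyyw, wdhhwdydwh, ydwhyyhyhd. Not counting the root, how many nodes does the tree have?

74

Count nodes per top-level branch (shared prefixes stored once):
  'd'-branch (dhhwh, dyyyyyhwhy): 14 nodes
  'h'-branch (hdyyhhwyy): 9 nodes
  'w'-branch (wdhhwdydwh, whdhydywyd, whyyy, wyddyyw, wywhhyd): 33 nodes
  'y'-branch (ydwhyyhyhd, ywdwwdh, yyy): 18 nodes
Sum: 74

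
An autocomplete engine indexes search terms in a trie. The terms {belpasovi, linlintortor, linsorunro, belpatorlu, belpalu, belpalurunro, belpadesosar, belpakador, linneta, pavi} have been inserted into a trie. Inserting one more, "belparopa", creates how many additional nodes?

4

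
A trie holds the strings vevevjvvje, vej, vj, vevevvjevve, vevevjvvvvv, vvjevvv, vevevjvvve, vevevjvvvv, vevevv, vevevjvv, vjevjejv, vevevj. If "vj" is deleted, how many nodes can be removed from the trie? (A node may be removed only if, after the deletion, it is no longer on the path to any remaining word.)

A node on "vj"'s path can go only if nothing else ends at it or branches off below it.
Every node on "vj" is still needed (e.g. by "vjevjejv"), so nothing is freed.
Nodes removed: 0

0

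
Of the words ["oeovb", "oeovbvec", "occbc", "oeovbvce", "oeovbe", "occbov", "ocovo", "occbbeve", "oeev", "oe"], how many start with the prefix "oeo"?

4

Walk to "oeo"; the words in its subtree are exactly those with that prefix.
Words under "oeo": oeovb, oeovbe, oeovbvce, oeovbvec
Count: 4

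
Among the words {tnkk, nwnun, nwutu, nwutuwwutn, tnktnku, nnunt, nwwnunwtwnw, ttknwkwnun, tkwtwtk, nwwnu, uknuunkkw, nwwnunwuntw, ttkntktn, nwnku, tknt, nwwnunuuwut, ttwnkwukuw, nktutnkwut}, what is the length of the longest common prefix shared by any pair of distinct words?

7

Look for the deepest trie node that still has at least two words in its subtree.
e.g. "nwwnunwtwnw" and "nwwnunwuntw" share the prefix "nwwnunw" of length 7; no pair shares a longer one.
Longest shared-prefix length: 7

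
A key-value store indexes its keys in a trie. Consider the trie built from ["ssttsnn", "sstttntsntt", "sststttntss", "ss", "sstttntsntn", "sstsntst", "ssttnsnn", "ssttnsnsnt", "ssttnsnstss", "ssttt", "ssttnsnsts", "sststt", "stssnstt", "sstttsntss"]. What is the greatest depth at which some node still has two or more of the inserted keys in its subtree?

10

Equivalently: take the maximum, over all pairs, of their longest common prefix length.
"ssttnsnsts" and "ssttnsnstss" agree on "ssttnsnsts" (10 characters) before diverging; nothing deeper is shared.
Longest shared-prefix length: 10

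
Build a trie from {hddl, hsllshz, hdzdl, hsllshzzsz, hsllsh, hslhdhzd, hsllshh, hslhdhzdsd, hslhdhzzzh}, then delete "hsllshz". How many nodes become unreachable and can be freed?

0

A node on "hsllshz"'s path can go only if nothing else ends at it or branches off below it.
Every node on "hsllshz" is still needed (e.g. by "hsllshzzsz"), so nothing is freed.
Nodes removed: 0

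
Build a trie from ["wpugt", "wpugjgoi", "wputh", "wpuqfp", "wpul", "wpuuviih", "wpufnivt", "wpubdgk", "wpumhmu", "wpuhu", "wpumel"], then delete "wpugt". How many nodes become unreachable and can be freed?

A node on "wpugt"'s path can go only if nothing else ends at it or branches off below it.
The suffix "t" (1 node) is used only by "wpugt"; the node for "wpug" still has the child "j", so pruning stops there.
Nodes removed: 1

1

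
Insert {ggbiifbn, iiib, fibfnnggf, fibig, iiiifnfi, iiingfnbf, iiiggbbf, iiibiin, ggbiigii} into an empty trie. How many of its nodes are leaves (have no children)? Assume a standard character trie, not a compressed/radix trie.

A leaf is a node with no children — equivalently, the end of a word that is not a proper prefix of any other stored word.
Those words: "fibfnnggf", "fibig", "ggbiifbn", "ggbiigii", "iiibiin", "iiiggbbf", "iiiifnfi", "iiingfnbf"
Leaf count: 8

8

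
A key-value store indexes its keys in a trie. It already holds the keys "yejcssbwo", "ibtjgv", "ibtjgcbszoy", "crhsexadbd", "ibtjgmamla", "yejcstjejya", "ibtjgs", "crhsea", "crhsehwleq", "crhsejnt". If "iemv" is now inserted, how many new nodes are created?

3

The longest prefix of "iemv" already in the trie is "i" (length 1).
So 4 − 1 = 3 new nodes.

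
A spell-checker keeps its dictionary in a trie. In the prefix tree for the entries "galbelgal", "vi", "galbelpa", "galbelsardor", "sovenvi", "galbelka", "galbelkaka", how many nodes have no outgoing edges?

6

A leaf is a node with no children — equivalently, the end of a word that is not a proper prefix of any other stored word.
Those words: "galbelgal", "galbelkaka", "galbelpa", "galbelsardor", "sovenvi", "vi"
Leaf count: 6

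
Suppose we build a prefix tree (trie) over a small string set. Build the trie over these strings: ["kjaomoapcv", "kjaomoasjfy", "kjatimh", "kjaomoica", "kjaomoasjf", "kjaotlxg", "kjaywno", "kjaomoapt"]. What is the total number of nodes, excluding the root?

30

Trace insertions, counting only characters that open a new branch:
  "kjaomoapcv" → 10 new (k, j, a, o, m, o, a, p, c, v)
  "kjaomoasjfy" → prefix "kjaomoa" already present; 4 new (s, j, f, y)
  "kjatimh" → prefix "kja" already present; 4 new (t, i, m, h)
  "kjaomoica" → prefix "kjaomo" already present; 3 new (i, c, a)
  "kjaomoasjf" → prefix "kjaomoasjf" already present; 0 new (none)
  "kjaotlxg" → prefix "kjao" already present; 4 new (t, l, x, g)
  "kjaywno" → prefix "kja" already present; 4 new (y, w, n, o)
  "kjaomoapt" → prefix "kjaomoap" already present; 1 new (t)
Total nodes = 10 + 4 + 4 + 3 + 0 + 4 + 4 + 1 = 30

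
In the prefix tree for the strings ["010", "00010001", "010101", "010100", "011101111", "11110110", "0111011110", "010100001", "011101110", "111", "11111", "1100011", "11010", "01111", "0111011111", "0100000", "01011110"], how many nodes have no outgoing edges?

Leaves are exactly the stored words that no other stored word extends.
Those words: "00010001", "0100000", "010100001", "010101", "01011110", "011101110", "0111011110", "0111011111", "01111", "1100011", "11010", "11110110", "11111"
Leaf count: 13

13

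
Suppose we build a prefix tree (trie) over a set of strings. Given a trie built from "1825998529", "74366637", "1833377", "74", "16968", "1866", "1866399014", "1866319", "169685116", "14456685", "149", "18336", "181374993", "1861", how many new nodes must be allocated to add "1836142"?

4

The longest prefix of "1836142" already in the trie is "183" (length 3).
New nodes needed: |"1836142"| − 3 = 7 − 3 = 4.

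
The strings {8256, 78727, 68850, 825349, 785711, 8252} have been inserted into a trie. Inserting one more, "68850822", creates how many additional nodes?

3

Walking "68850822" from the root, the first 5 characters ("68850") follow existing edges; "8" is the first miss.
Each of the 3 remaining characters creates one node.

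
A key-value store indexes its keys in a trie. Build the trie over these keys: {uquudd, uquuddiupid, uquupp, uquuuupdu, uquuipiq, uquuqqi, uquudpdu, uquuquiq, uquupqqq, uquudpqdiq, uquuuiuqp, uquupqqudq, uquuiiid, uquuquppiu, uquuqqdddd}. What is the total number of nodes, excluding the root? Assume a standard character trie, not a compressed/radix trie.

56

Trace insertions, counting only characters that open a new branch:
  "uquudd" → 6 new (u, q, u, u, d, d)
  "uquuddiupid" → prefix "uquudd" already present; 5 new (i, u, p, i, d)
  "uquupp" → prefix "uquu" already present; 2 new (p, p)
  "uquuuupdu" → prefix "uquu" already present; 5 new (u, u, p, d, u)
  "uquuipiq" → prefix "uquu" already present; 4 new (i, p, i, q)
  "uquuqqi" → prefix "uquu" already present; 3 new (q, q, i)
  "uquudpdu" → prefix "uquud" already present; 3 new (p, d, u)
  "uquuquiq" → prefix "uquuq" already present; 3 new (u, i, q)
  "uquupqqq" → prefix "uquup" already present; 3 new (q, q, q)
  "uquudpqdiq" → prefix "uquudp" already present; 4 new (q, d, i, q)
  "uquuuiuqp" → prefix "uquuu" already present; 4 new (i, u, q, p)
  "uquupqqudq" → prefix "uquupqq" already present; 3 new (u, d, q)
  "uquuiiid" → prefix "uquui" already present; 3 new (i, i, d)
  "uquuquppiu" → prefix "uquuqu" already present; 4 new (p, p, i, u)
  "uquuqqdddd" → prefix "uquuqq" already present; 4 new (d, d, d, d)
Total nodes = 6 + 5 + 2 + 5 + 4 + 3 + 3 + 3 + 3 + 4 + 4 + 3 + 3 + 4 + 4 = 56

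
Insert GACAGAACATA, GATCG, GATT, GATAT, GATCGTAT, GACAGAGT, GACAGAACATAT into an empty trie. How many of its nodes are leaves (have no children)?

5

Leaves are exactly the stored words that no other stored word extends.
Those words: "GACAGAACATAT", "GACAGAGT", "GATAT", "GATCGTAT", "GATT"
Leaf count: 5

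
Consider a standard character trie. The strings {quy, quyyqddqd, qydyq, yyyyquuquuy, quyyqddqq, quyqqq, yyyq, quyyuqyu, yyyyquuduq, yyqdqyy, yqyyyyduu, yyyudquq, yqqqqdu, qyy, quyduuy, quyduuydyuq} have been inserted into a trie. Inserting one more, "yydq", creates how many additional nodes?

Walking "yydq" from the root, the first 2 characters ("yy") follow existing edges; "d" is the first miss.
New nodes needed: |"yydq"| − 2 = 4 − 2 = 2.

2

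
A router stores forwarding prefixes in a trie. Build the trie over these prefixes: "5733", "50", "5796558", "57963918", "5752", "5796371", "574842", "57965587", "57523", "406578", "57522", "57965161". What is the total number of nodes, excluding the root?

34

Insert word by word; a character creates a node only if that edge doesn't already exist:
  "5733" → 4 new (5, 7, 3, 3)
  "50" → prefix "5" already present; 1 new (0)
  "5796558" → prefix "57" already present; 5 new (9, 6, 5, 5, 8)
  "57963918" → prefix "5796" already present; 4 new (3, 9, 1, 8)
  "5752" → prefix "57" already present; 2 new (5, 2)
  "5796371" → prefix "57963" already present; 2 new (7, 1)
  "574842" → prefix "57" already present; 4 new (4, 8, 4, 2)
  "57965587" → prefix "5796558" already present; 1 new (7)
  "57523" → prefix "5752" already present; 1 new (3)
  "406578" → 6 new (4, 0, 6, 5, 7, 8)
  "57522" → prefix "5752" already present; 1 new (2)
  "57965161" → prefix "57965" already present; 3 new (1, 6, 1)
Total nodes = 4 + 1 + 5 + 4 + 2 + 2 + 4 + 1 + 1 + 6 + 1 + 3 = 34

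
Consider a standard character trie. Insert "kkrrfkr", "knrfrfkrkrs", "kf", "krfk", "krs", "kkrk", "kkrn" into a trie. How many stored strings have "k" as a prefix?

7

Traverse to the node for "k", then collect every word in that subtree.
Words under "k": kf, kkrk, kkrn, kkrrfkr, knrfrfkrkrs, krfk, krs
Count: 7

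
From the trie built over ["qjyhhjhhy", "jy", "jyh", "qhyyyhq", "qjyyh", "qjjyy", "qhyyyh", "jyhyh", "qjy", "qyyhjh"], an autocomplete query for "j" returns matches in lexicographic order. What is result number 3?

DFS of the "j" subtree visits, in order: "jy", "jyh", "jyhyh"
Position 3: jyhyh

jyhyh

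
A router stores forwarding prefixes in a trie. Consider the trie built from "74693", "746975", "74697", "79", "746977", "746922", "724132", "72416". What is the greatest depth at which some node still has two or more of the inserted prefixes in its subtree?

5

Look for the deepest trie node that still has at least two words in its subtree.
e.g. "74697" and "746975" share the prefix "74697" of length 5; no pair shares a longer one.
Longest shared-prefix length: 5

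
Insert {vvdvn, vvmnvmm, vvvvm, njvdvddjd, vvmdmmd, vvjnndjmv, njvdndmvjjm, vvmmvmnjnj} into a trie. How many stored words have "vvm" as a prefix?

Walk to "vvm"; the words in its subtree are exactly those with that prefix.
Matches: "vvmdmmd", "vvmmvmnjnj", "vvmnvmm"
Count: 3

3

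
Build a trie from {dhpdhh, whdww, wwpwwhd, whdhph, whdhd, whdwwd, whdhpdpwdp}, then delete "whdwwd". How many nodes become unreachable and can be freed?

A node on "whdwwd"'s path can go only if nothing else ends at it or branches off below it.
The suffix "d" (1 node) is used only by "whdwwd"; "whdww" is itself a stored word, so pruning stops there.
Nodes removed: 1

1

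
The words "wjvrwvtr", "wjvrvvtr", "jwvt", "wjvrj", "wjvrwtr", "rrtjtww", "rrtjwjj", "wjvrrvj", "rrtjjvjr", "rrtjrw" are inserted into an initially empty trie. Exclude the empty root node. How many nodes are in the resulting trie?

Trace insertions, counting only characters that open a new branch:
  "wjvrwvtr" → 8 new (w, j, v, r, w, v, t, r)
  "wjvrvvtr" → prefix "wjvr" already present; 4 new (v, v, t, r)
  "jwvt" → 4 new (j, w, v, t)
  "wjvrj" → prefix "wjvr" already present; 1 new (j)
  "wjvrwtr" → prefix "wjvrw" already present; 2 new (t, r)
  "rrtjtww" → 7 new (r, r, t, j, t, w, w)
  "rrtjwjj" → prefix "rrtj" already present; 3 new (w, j, j)
  "wjvrrvj" → prefix "wjvr" already present; 3 new (r, v, j)
  "rrtjjvjr" → prefix "rrtj" already present; 4 new (j, v, j, r)
  "rrtjrw" → prefix "rrtj" already present; 2 new (r, w)
Total nodes = 8 + 4 + 4 + 1 + 2 + 7 + 3 + 3 + 4 + 2 = 38

38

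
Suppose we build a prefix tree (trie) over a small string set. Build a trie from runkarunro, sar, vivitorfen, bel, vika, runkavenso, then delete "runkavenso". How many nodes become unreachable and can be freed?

5

After clearing the end-marker at "runkavenso", prune upward until reaching a node still needed by another word.
The suffix "venso" (5 nodes) is used only by "runkavenso"; the node for "runka" still has the child "r", so pruning stops there.
Nodes removed: 5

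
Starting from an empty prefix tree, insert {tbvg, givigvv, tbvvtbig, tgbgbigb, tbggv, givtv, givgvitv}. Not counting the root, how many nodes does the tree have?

Trace insertions, counting only characters that open a new branch:
  "tbvg" → 4 new (t, b, v, g)
  "givigvv" → 7 new (g, i, v, i, g, v, v)
  "tbvvtbig" → prefix "tbv" already present; 5 new (v, t, b, i, g)
  "tgbgbigb" → prefix "t" already present; 7 new (g, b, g, b, i, g, b)
  "tbggv" → prefix "tb" already present; 3 new (g, g, v)
  "givtv" → prefix "giv" already present; 2 new (t, v)
  "givgvitv" → prefix "giv" already present; 5 new (g, v, i, t, v)
Total nodes = 4 + 7 + 5 + 7 + 3 + 2 + 5 = 33

33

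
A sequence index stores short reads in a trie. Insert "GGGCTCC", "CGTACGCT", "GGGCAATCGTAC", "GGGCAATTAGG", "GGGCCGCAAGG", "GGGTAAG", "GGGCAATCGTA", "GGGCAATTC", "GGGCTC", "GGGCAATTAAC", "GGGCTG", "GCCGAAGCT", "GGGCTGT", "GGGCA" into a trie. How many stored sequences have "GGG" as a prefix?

Filter for entries beginning with "GGG":
Matches: "GGGCA", "GGGCAATCGTA", "GGGCAATCGTAC", "GGGCAATTAAC", "GGGCAATTAGG", "GGGCAATTC", "GGGCCGCAAGG", "GGGCTC", "GGGCTCC", "GGGCTG", "GGGCTGT", "GGGTAAG"
Count: 12

12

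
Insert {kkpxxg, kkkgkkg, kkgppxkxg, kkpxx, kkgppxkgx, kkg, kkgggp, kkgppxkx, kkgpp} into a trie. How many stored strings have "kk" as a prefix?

9

Traverse to the node for "kk", then collect every word in that subtree.
Matches: "kkg", "kkgggp", "kkgpp", "kkgppxkgx", "kkgppxkx", "kkgppxkxg", "kkkgkkg", "kkpxx", "kkpxxg"
Count: 9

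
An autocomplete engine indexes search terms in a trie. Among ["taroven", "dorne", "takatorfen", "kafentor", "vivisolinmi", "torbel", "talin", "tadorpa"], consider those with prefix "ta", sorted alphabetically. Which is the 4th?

DFS of the "ta" subtree visits, in order: "tadorpa", "takatorfen", "talin", "taroven"
The 4th is taroven.

taroven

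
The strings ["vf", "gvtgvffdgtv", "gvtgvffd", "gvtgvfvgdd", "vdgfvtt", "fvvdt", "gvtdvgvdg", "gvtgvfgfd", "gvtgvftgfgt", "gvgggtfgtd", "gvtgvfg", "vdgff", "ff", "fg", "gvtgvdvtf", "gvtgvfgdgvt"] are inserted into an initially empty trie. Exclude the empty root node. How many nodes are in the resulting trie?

61

Trace insertions, counting only characters that open a new branch:
  "vf" → 2 new (v, f)
  "gvtgvffdgtv" → 11 new (g, v, t, g, v, f, f, d, g, t, v)
  "gvtgvffd" → prefix "gvtgvffd" already present; 0 new (none)
  "gvtgvfvgdd" → prefix "gvtgvf" already present; 4 new (v, g, d, d)
  "vdgfvtt" → prefix "v" already present; 6 new (d, g, f, v, t, t)
  "fvvdt" → 5 new (f, v, v, d, t)
  "gvtdvgvdg" → prefix "gvt" already present; 6 new (d, v, g, v, d, g)
  "gvtgvfgfd" → prefix "gvtgvf" already present; 3 new (g, f, d)
  "gvtgvftgfgt" → prefix "gvtgvf" already present; 5 new (t, g, f, g, t)
  "gvgggtfgtd" → prefix "gv" already present; 8 new (g, g, g, t, f, g, t, d)
  "gvtgvfg" → prefix "gvtgvfg" already present; 0 new (none)
  "vdgff" → prefix "vdgf" already present; 1 new (f)
  "ff" → prefix "f" already present; 1 new (f)
  "fg" → prefix "f" already present; 1 new (g)
  "gvtgvdvtf" → prefix "gvtgv" already present; 4 new (d, v, t, f)
  "gvtgvfgdgvt" → prefix "gvtgvfg" already present; 4 new (d, g, v, t)
Total nodes = 2 + 11 + 0 + 4 + 6 + 5 + 6 + 3 + 5 + 8 + 0 + 1 + 1 + 1 + 4 + 4 = 61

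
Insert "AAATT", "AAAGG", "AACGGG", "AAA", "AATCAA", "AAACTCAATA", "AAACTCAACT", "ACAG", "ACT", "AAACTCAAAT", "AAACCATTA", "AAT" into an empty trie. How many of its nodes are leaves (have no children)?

Leaves are exactly the stored words that no other stored word extends.
Those words: "AAACCATTA", "AAACTCAAAT", "AAACTCAACT", "AAACTCAATA", "AAAGG", "AAATT", "AACGGG", "AATCAA", "ACAG", "ACT"
Leaf count: 10

10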